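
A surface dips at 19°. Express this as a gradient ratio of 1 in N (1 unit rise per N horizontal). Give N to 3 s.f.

1 in 2.90

1 : N means tan θ = 1/N, so N = 1/tan 19° = 1/0.3443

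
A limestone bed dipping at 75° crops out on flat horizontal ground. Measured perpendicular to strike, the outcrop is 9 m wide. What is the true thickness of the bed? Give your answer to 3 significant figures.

True thickness t = w · sin(dip) = 9 × sin 75°
t = 9 × 0.9659 = 8.693 m

8.69 m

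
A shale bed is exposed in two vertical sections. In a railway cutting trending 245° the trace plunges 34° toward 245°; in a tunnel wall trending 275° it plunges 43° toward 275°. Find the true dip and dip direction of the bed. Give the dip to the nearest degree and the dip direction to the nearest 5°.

true dip 44°, dip direction 290°

The two traces are lines in the plane: v₁ = (sin 245°·cos 34°, cos 245°·cos 34°, −sin 34°), v₂ = (sin 275°·cos 43°, cos 275°·cos 43°, −sin 43°).
The plane normal is n = v₁ × v₂ ∝ (-0.275, 0.105, 0.303).
tan δ = √(n_x²+n_y²)/n_z = 0.294/0.303, so δ = 44.1°.
Dip direction = azimuth of (n_x, n_y) = atan2(-0.275, 0.105) = 291°.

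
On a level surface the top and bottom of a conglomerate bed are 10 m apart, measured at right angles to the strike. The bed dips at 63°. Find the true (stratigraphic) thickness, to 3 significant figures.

True thickness t = w · sin(dip) = 10 × sin 63°
t = 10 × 0.8910 = 8.910 m

8.91 m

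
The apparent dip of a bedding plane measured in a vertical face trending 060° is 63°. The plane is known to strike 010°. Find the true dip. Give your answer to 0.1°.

β = acute angle between strike 010° and section 060° = 50°.
tan(true dip) = tan 63° / sin 50° = 2.5620
true dip = arctan 2.5620 = 68.68°

68.7°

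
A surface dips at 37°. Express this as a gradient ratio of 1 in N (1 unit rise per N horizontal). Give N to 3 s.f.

1 : N means tan θ = 1/N, so N = 1/tan 37° = 1/0.7536

1 in 1.33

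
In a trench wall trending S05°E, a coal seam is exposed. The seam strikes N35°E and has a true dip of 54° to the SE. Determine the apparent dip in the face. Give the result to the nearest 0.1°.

The strike is N35°E and the section trends S05°E; the acute angle between them is β = 40°.
tan(apparent dip) = tan 54° · sin 40° = 0.8847
apparent dip = arctan 0.8847 = 41.50°

41.5°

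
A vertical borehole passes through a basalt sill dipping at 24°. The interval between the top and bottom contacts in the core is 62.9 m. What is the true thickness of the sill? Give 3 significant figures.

57.5 m

True thickness t = h · cos(dip) = 62.9 × cos 24°
t = 62.9 × 0.9135 = 57.462 m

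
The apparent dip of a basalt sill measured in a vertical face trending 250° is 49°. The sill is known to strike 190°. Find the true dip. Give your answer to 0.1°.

The section is 60° from the strike.
tan δ = tan α / sin β = tan 49° / sin 60° = 1.1504 / 0.8660 = 1.3283
true dip = arctan 1.3283 = 53.03°

53.0°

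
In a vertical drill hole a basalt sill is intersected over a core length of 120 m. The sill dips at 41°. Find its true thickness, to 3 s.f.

True thickness t = h · cos(dip) = 120 × cos 41°
t = 120 × 0.7547 = 90.565 m

90.6 m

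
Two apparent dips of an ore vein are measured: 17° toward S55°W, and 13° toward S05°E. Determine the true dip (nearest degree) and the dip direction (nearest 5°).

true dip 18°, dip direction 220°

Represent each trace as a vector plunging at its apparent dip toward its trend (east-north-up frame): v₁ = (-0.783, -0.549, -0.292), v₂ = (0.085, -0.971, -0.225).
n = v₁ × v₂ = (-0.160, -0.201, 0.807) (taken with n_z > 0).
True dip = arccos(n_z / |n|) = arccos(0.9528) = 17.7°.
Dip direction = azimuth of (n_x, n_y) = atan2(-0.160, -0.201) = 219°.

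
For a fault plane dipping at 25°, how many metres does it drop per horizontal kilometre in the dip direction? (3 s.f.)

466 m

drop per km = 1000 × tan 25° = 1000 × 0.4663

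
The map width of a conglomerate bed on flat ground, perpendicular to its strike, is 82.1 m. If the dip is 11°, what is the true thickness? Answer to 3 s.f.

15.7 m

True thickness t = w · sin(dip) = 82.1 × sin 11°
t = 82.1 × 0.1908 = 15.665 m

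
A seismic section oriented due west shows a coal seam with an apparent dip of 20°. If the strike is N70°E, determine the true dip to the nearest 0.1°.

46.8°

The section is 20° from the strike.
tan(true dip) = tan 20° / sin 20° = 1.0642
δ = arctan(1.0642) = 46.78°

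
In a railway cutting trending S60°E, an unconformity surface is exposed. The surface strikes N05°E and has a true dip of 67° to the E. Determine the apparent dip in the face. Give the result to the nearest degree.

The section lies 65° from the strike.
tan(apparent dip) = tan 67° · sin 65° = 2.1351
apparent dip = arctan 2.1351 = 64.90°

65°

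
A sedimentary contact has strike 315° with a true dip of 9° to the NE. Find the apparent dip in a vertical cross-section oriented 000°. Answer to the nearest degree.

The strike is 315° and the section trends 000°; the acute angle between them is β = 45°.
tan(apparent dip) = tan 9° · sin 45° = 0.1120
α = arctan(0.1120) = 6.39°

6°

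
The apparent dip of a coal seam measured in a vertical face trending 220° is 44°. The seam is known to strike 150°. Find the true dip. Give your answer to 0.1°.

45.8°

The section is 70° from the strike.
tan δ = tan α / sin β = tan 44° / sin 70° = 0.9657 / 0.9397 = 1.0277
δ = arctan(1.0277) = 45.78°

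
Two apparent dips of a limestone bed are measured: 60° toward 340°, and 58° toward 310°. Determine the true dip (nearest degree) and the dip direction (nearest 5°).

true dip 60°, dip direction 335°

Each apparent-dip line lies in the plane. As unit vectors (x east, y north, z up), v₁ plunges 60°→340° and v₂ plunges 58°→310°.
n = v₁ × v₂ = (-0.103, 0.207, 0.132) (taken with n_z > 0).
tan δ = √(n_x²+n_y²)/n_z = 0.231/0.132, so δ = 60.2°.
The horizontal component of n points toward azimuth atan2(n_x, n_y) = 333°, the dip direction.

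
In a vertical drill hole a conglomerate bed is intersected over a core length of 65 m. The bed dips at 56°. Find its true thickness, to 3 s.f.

True thickness t = h · cos(dip) = 65 × cos 56°
t = 65 × 0.5592 = 36.348 m

36.3 m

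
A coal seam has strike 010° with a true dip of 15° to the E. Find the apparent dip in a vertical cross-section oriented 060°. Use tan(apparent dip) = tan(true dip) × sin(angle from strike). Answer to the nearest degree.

The strike is 010° and the section trends 060°; the acute angle between them is β = 50°.
tan(apparent dip) = tan 15° · sin 50° = 0.2053
α = arctan(0.2053) = 11.60°

12°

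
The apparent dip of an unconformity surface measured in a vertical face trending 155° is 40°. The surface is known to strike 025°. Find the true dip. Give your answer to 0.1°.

The section is 50° from the strike.
tan δ = tan α / sin β = tan 40° / sin 50° = 0.8391 / 0.7660 = 1.0954
true dip = arctan 1.0954 = 47.61°

47.6°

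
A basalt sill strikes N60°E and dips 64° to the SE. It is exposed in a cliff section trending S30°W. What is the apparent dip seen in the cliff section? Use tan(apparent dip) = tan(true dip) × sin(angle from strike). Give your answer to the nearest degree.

The strike is N60°E and the section trends S30°W; the acute angle between them is β = 30°.
tan α = tan 64° × sin 30° = 2.0503 × 0.5000 = 1.0252
α = arctan(1.0252) = 45.71°

46°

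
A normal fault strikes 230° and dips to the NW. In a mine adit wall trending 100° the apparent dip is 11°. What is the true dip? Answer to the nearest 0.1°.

The section is 50° from the strike.
tan(true dip) = tan 11° / sin 50° = 0.2537
true dip = arctan 0.2537 = 14.24°

14.2°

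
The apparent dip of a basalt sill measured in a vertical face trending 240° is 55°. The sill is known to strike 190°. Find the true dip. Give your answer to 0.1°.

61.8°

The section is 50° from the strike.
tan(true dip) = tan 55° / sin 50° = 1.8643
δ = arctan(1.8643) = 61.79°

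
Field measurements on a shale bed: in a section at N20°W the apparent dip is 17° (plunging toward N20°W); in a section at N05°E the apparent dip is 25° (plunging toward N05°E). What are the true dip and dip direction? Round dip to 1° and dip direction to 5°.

Represent each trace as a vector plunging at its apparent dip toward its trend (east-north-up frame): v₁ = (-0.327, 0.899, -0.292), v₂ = (0.079, 0.903, -0.423).
The plane normal is n = v₁ × v₂ ∝ (0.116, 0.161, 0.366).
True dip = arccos(n_z / |n|) = arccos(0.8791) = 28.5°.
Dip direction = atan2(0.116, 0.161) = 36° (azimuth of n's horizontal projection).

true dip 28°, dip direction 035°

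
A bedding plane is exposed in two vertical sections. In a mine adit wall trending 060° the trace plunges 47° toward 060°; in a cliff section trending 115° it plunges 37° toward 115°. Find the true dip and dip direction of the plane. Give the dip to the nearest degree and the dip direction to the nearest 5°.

true dip 47°, dip direction 070°

Each apparent-dip line lies in the plane. As unit vectors (x east, y north, z up), v₁ plunges 47°→060° and v₂ plunges 37°→115°.
n = v₁ × v₂ = (0.452, 0.174, 0.446) (taken with n_z > 0).
Dip δ = arctan(|n_h|/n_z) = arctan(0.484/0.446) = 47.4°.
Dip direction = azimuth of (n_x, n_y) = atan2(0.452, 0.174) = 69°.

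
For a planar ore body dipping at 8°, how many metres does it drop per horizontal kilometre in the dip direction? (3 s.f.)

drop per km = 1000 × tan 8° = 1000 × 0.1405

141 m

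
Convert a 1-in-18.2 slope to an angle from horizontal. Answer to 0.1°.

tan θ = 1/18.2 = 0.0549
θ = arctan(0.0549) = 3.14°

3.1°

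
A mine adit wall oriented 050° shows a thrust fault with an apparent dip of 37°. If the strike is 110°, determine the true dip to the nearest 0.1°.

The section is 60° from the strike.
tan(true dip) = tan 37° / sin 60° = 0.8701
true dip = arctan 0.8701 = 41.03°

41.0°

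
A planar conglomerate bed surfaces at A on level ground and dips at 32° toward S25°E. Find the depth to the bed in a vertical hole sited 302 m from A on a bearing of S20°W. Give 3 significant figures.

133 m

The hole lies 45° from the dip direction, so the down-dip offset is 302 × cos 45° = 213.55 m.
Depth = down-dip offset × tan(dip) = 213.55 × tan 32° = 213.55 × 0.6249
Depth = 133.44 m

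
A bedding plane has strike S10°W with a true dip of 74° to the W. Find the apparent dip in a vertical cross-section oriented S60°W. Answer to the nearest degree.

69°

The strike is S10°W and the section trends S60°W; the acute angle between them is β = 50°.
tan(apparent dip) = tan 74° · sin 50° = 2.6715
α = arctan(2.6715) = 69.48°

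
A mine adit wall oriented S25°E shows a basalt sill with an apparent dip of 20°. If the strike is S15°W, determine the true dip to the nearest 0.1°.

The section is 40° from the strike.
tan(true dip) = tan 20° / sin 40° = 0.5662
true dip = arctan 0.5662 = 29.52°

29.5°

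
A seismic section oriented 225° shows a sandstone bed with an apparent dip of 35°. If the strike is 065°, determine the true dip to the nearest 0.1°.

64.0°

The section is 20° from the strike.
tan(true dip) = tan 35° / sin 20° = 2.0473
true dip = arctan 2.0473 = 63.97°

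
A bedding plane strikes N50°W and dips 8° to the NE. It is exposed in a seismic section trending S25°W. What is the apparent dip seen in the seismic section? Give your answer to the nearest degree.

The section lies 75° from the strike.
tan(apparent dip) = tan 8° · sin 75° = 0.1358
α = arctan(0.1358) = 7.73°

8°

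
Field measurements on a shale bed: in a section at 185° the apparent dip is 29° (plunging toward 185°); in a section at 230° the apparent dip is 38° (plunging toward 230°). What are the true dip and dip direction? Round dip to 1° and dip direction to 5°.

true dip 38°, dip direction 230°

Each apparent-dip line lies in the plane. As unit vectors (x east, y north, z up), v₁ plunges 29°→185° and v₂ plunges 38°→230°.
n = v₁ × v₂ = (-0.291, -0.246, 0.487) (taken with n_z > 0).
tan δ = √(n_x²+n_y²)/n_z = 0.381/0.487, so δ = 38.0°.
Dip direction = azimuth of (n_x, n_y) = atan2(-0.291, -0.246) = 230°.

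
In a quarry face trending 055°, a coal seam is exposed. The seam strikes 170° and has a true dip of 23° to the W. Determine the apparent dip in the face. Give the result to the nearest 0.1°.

The strike is 170° and the section trends 055°; the acute angle between them is β = 65°.
tan α = tan 23° × sin 65° = 0.4245 × 0.9063 = 0.3847
α = arctan(0.3847) = 21.04°

21.0°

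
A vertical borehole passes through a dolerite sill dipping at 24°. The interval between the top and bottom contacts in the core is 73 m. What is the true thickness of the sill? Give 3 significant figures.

True thickness t = h · cos(dip) = 73 × cos 24°
t = 73 × 0.9135 = 66.689 m

66.7 m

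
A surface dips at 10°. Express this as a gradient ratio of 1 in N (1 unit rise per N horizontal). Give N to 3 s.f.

1 : N means tan θ = 1/N, so N = 1/tan 10° = 1/0.1763

1 in 5.67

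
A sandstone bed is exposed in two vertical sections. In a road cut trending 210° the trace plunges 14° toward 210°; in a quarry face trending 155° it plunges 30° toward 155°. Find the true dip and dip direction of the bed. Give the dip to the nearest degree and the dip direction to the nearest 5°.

Each apparent-dip line lies in the plane. As unit vectors (x east, y north, z up), v₁ plunges 14°→210° and v₂ plunges 30°→155°.
n = v₁ × v₂ = (0.230, -0.331, 0.688) (taken with n_z > 0).
True dip = arccos(n_z / |n|) = arccos(0.8628) = 30.4°.
Dip direction = atan2(0.230, -0.331) = 145° (azimuth of n's horizontal projection).

true dip 30°, dip direction 145°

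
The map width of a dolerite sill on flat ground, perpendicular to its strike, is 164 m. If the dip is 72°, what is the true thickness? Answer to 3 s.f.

True thickness t = w · sin(dip) = 164 × sin 72°
t = 164 × 0.9511 = 155.973 m

156 m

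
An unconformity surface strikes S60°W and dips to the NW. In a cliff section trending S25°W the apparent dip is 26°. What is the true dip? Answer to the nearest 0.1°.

The section is 35° from the strike.
tan(true dip) = tan 26° / sin 35° = 0.8503
true dip = arctan 0.8503 = 40.38°

40.4°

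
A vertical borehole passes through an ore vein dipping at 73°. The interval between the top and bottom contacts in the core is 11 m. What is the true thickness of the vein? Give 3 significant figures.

3.22 m

True thickness t = h · cos(dip) = 11 × cos 73°
t = 11 × 0.2924 = 3.216 m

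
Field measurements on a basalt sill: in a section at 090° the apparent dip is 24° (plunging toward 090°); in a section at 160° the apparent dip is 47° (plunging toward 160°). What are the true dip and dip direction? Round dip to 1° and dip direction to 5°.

The two traces are lines in the plane: v₁ = (sin 90°·cos 24°, cos 90°·cos 24°, −sin 24°), v₂ = (sin 160°·cos 47°, cos 160°·cos 47°, −sin 47°).
n = v₁ × v₂ = (0.261, -0.573, 0.585) (taken with n_z > 0).
tan δ = √(n_x²+n_y²)/n_z = 0.630/0.585, so δ = 47.1°.
Dip direction = atan2(0.261, -0.573) = 156° (azimuth of n's horizontal projection).

true dip 47°, dip direction 155°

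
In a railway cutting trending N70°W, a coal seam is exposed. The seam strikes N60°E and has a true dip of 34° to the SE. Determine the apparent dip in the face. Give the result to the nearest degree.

Angle between strike (N60°E) and section (N70°W): β = 50°.
tan α = tan 34° × sin 50° = 0.6745 × 0.7660 = 0.5167
apparent dip = arctan 0.5167 = 27.33°

27°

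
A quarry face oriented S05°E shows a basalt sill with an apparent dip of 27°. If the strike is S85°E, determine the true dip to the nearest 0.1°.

β = acute angle between strike S85°E and section S05°E = 80°.
tan(true dip) = tan 27° / sin 80° = 0.5174
true dip = arctan 0.5174 = 27.36°

27.4°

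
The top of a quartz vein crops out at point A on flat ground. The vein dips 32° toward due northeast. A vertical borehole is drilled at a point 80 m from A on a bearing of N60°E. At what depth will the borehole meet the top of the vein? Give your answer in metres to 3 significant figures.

48.3 m

The hole lies 15° from the dip direction, so the down-dip offset is 80 × cos 15° = 77.27 m.
Depth = down-dip offset × tan(dip) = 77.27 × tan 32° = 77.27 × 0.6249
Depth = 48.29 m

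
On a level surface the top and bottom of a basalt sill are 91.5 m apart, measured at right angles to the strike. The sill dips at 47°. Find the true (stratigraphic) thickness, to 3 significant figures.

66.9 m

True thickness t = w · sin(dip) = 91.5 × sin 47°
t = 91.5 × 0.7314 = 66.919 m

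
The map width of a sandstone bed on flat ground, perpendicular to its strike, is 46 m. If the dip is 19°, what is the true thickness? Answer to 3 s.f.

True thickness t = w · sin(dip) = 46 × sin 19°
t = 46 × 0.3256 = 14.976 m

15.0 m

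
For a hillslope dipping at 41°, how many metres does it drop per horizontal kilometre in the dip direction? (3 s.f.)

869 m

drop per km = 1000 × tan 41° = 1000 × 0.8693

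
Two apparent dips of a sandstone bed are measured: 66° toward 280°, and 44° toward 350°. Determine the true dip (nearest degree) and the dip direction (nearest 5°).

The two traces are lines in the plane: v₁ = (sin 280°·cos 66°, cos 280°·cos 66°, −sin 66°), v₂ = (sin 350°·cos 44°, cos 350°·cos 44°, −sin 44°).
Cross product v₁ × v₂ gives the pole to the plane: n ∝ (-0.598, 0.164, 0.275).
Dip δ = arctan(|n_h|/n_z) = arctan(0.620/0.275) = 66.1°.
Dip direction = atan2(-0.598, 0.164) = 285° (azimuth of n's horizontal projection).

true dip 66°, dip direction 285°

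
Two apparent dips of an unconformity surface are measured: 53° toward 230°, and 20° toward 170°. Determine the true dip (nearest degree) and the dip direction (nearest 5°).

The two traces are lines in the plane: v₁ = (sin 230°·cos 53°, cos 230°·cos 53°, −sin 53°), v₂ = (sin 170°·cos 20°, cos 170°·cos 20°, −sin 20°).
The plane normal is n = v₁ × v₂ ∝ (-0.607, -0.288, 0.490).
Dip δ = arctan(|n_h|/n_z) = arctan(0.672/0.490) = 53.9°.
Dip direction = azimuth of (n_x, n_y) = atan2(-0.607, -0.288) = 245°.

true dip 54°, dip direction 245°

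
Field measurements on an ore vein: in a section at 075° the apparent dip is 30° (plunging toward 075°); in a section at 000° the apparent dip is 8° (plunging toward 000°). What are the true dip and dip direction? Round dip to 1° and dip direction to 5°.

true dip 30°, dip direction 075°

Each apparent-dip line lies in the plane. As unit vectors (x east, y north, z up), v₁ plunges 30°→075° and v₂ plunges 8°→000°.
The plane normal is n = v₁ × v₂ ∝ (0.464, 0.116, 0.828).
tan δ = √(n_x²+n_y²)/n_z = 0.478/0.828, so δ = 30.0°.
Dip direction = atan2(0.464, 0.116) = 76° (azimuth of n's horizontal projection).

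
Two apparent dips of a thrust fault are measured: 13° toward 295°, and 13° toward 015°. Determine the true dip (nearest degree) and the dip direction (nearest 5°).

Each apparent-dip line lies in the plane. As unit vectors (x east, y north, z up), v₁ plunges 13°→295° and v₂ plunges 13°→015°.
The plane normal is n = v₁ × v₂ ∝ (-0.119, 0.255, 0.935).
Dip δ = arctan(|n_h|/n_z) = arctan(0.282/0.935) = 16.8°.
Dip direction = atan2(-0.119, 0.255) = 335° (azimuth of n's horizontal projection).

true dip 17°, dip direction 335°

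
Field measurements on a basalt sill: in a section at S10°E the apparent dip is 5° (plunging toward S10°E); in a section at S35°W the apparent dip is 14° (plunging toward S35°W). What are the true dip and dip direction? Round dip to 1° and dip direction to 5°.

The two traces are lines in the plane: v₁ = (sin 170°·cos 5°, cos 170°·cos 5°, −sin 5°), v₂ = (sin 215°·cos 14°, cos 215°·cos 14°, −sin 14°).
n = v₁ × v₂ = (-0.168, -0.090, 0.683) (taken with n_z > 0).
True dip = arccos(n_z / |n|) = arccos(0.9632) = 15.6°.
Dip direction = azimuth of (n_x, n_y) = atan2(-0.168, -0.090) = 242°.

true dip 16°, dip direction 240°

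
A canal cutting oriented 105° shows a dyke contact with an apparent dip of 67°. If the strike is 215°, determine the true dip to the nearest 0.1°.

68.3°

β = acute angle between strike 215° and section 105° = 70°.
tan(true dip) = tan 67° / sin 70° = 2.5070
δ = arctan(2.5070) = 68.25°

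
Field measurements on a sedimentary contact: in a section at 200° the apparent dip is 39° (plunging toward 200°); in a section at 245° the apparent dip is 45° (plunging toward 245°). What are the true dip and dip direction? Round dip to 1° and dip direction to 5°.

Each apparent-dip line lies in the plane. As unit vectors (x east, y north, z up), v₁ plunges 39°→200° and v₂ plunges 45°→245°.
n = v₁ × v₂ = (-0.328, -0.215, 0.389) (taken with n_z > 0).
True dip = arccos(n_z / |n|) = arccos(0.7034) = 45.3°.
The horizontal component of n points toward azimuth atan2(n_x, n_y) = 237°, the dip direction.

true dip 45°, dip direction 235°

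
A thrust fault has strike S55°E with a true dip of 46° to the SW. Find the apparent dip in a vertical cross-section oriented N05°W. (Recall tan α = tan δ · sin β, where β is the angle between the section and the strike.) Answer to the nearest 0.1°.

The section lies 50° from the strike.
tan(apparent dip) = tan 46° · sin 50° = 0.7933
apparent dip = arctan 0.7933 = 38.42°

38.4°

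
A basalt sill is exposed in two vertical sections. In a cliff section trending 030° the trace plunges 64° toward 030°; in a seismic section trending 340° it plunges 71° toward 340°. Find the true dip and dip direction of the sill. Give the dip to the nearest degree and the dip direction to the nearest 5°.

Each apparent-dip line lies in the plane. As unit vectors (x east, y north, z up), v₁ plunges 64°→030° and v₂ plunges 71°→340°.
Cross product v₁ × v₂ gives the pole to the plane: n ∝ (-0.084, 0.307, 0.109).
tan δ = √(n_x²+n_y²)/n_z = 0.319/0.109, so δ = 71.1°.
Dip direction = atan2(-0.084, 0.307) = 345° (azimuth of n's horizontal projection).

true dip 71°, dip direction 345°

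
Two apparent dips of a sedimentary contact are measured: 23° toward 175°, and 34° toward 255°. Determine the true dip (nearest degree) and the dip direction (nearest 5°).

true dip 37°, dip direction 230°

Each apparent-dip line lies in the plane. As unit vectors (x east, y north, z up), v₁ plunges 23°→175° and v₂ plunges 34°→255°.
n = v₁ × v₂ = (-0.429, -0.358, 0.752) (taken with n_z > 0).
True dip = arccos(n_z / |n|) = arccos(0.8026) = 36.6°.
Dip direction = atan2(-0.429, -0.358) = 230° (azimuth of n's horizontal projection).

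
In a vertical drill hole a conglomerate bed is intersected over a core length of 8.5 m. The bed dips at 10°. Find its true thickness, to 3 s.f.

True thickness t = h · cos(dip) = 8.5 × cos 10°
t = 8.5 × 0.9848 = 8.371 m

8.37 m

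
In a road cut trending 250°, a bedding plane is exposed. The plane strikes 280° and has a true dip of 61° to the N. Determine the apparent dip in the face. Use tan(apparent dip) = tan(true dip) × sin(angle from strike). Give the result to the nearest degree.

The section lies 30° from the strike.
tan α = tan 61° × sin 30° = 1.8040 × 0.5000 = 0.9020
apparent dip = arctan 0.9020 = 42.05°

42°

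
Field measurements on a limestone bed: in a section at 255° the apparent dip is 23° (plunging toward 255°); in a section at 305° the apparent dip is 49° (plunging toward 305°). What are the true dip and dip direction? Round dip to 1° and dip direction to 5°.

true dip 51°, dip direction 325°

Each apparent-dip line lies in the plane. As unit vectors (x east, y north, z up), v₁ plunges 23°→255° and v₂ plunges 49°→305°.
n = v₁ × v₂ = (-0.327, 0.461, 0.463) (taken with n_z > 0).
tan δ = √(n_x²+n_y²)/n_z = 0.565/0.463, so δ = 50.7°.
Dip direction = atan2(-0.327, 0.461) = 325° (azimuth of n's horizontal projection).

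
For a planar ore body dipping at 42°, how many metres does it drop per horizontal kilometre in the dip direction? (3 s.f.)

drop per km = 1000 × tan 42° = 1000 × 0.9004

900 m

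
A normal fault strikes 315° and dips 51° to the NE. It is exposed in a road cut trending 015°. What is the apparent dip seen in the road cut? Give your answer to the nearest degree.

The section lies 60° from the strike.
tan(apparent dip) = tan 51° · sin 60° = 1.0695
apparent dip = arctan 1.0695 = 46.92°

47°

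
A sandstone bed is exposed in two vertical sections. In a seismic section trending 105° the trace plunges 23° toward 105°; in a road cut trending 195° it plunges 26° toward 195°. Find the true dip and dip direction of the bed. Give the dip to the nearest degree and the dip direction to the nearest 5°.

true dip 33°, dip direction 155°

Represent each trace as a vector plunging at its apparent dip toward its trend (east-north-up frame): v₁ = (0.889, -0.238, -0.391), v₂ = (-0.233, -0.868, -0.438).
Cross product v₁ × v₂ gives the pole to the plane: n ∝ (0.235, -0.481, 0.827).
Dip δ = arctan(|n_h|/n_z) = arctan(0.535/0.827) = 32.9°.
The horizontal component of n points toward azimuth atan2(n_x, n_y) = 154°, the dip direction.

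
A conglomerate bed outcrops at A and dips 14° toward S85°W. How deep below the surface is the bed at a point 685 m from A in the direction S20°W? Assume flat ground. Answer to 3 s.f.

72.2 m

The hole lies 65° from the dip direction, so the down-dip offset is 685 × cos 65° = 289.49 m.
Depth = down-dip offset × tan(dip) = 289.49 × tan 14° = 289.49 × 0.2493
Depth = 72.18 m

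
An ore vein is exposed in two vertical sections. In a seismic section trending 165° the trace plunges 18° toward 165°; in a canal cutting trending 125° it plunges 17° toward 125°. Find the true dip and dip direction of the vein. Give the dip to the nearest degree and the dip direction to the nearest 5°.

The two traces are lines in the plane: v₁ = (sin 165°·cos 18°, cos 165°·cos 18°, −sin 18°), v₂ = (sin 125°·cos 17°, cos 125°·cos 17°, −sin 17°).
The plane normal is n = v₁ × v₂ ∝ (0.099, -0.170, 0.585).
tan δ = √(n_x²+n_y²)/n_z = 0.197/0.585, so δ = 18.6°.
Dip direction = atan2(0.099, -0.170) = 150° (azimuth of n's horizontal projection).

true dip 19°, dip direction 150°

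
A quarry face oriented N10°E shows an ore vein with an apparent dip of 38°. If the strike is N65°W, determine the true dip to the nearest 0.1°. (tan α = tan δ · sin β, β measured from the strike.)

β = acute angle between strike N65°W and section N10°E = 75°.
tan(true dip) = tan 38° / sin 75° = 0.8088
δ = arctan(0.8088) = 38.97°

39.0°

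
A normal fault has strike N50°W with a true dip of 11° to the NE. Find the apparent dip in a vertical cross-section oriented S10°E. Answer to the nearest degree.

Angle between strike (N50°W) and section (S10°E): β = 40°.
tan α = tan 11° × sin 40° = 0.1944 × 0.6428 = 0.1249
apparent dip = arctan 0.1249 = 7.12°

7°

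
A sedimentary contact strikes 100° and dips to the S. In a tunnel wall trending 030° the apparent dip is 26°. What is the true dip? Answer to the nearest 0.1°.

The section is 70° from the strike.
tan δ = tan α / sin β = tan 26° / sin 70° = 0.4877 / 0.9397 = 0.5190
δ = arctan(0.5190) = 27.43°

27.4°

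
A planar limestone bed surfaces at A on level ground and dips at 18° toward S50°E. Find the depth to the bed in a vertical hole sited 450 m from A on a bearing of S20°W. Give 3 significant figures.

50.0 m

The hole lies 70° from the dip direction, so the down-dip offset is 450 × cos 70° = 153.91 m.
Depth = down-dip offset × tan(dip) = 153.91 × tan 18° = 153.91 × 0.3249
Depth = 50.01 m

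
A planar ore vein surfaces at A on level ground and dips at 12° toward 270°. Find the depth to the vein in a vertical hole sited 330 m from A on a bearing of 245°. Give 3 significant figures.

The hole lies 25° from the dip direction, so the down-dip offset is 330 × cos 25° = 299.08 m.
Depth = down-dip offset × tan(dip) = 299.08 × tan 12° = 299.08 × 0.2126
Depth = 63.57 m

63.6 m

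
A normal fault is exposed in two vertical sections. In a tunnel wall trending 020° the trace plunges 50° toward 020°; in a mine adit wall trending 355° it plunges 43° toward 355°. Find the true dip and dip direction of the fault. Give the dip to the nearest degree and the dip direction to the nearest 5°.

The two traces are lines in the plane: v₁ = (sin 20°·cos 50°, cos 20°·cos 50°, −sin 50°), v₂ = (sin 355°·cos 43°, cos 355°·cos 43°, −sin 43°).
n = v₁ × v₂ = (0.146, 0.199, 0.199) (taken with n_z > 0).
Dip δ = arctan(|n_h|/n_z) = arctan(0.247/0.199) = 51.2°.
The horizontal component of n points toward azimuth atan2(n_x, n_y) = 36°, the dip direction.

true dip 51°, dip direction 035°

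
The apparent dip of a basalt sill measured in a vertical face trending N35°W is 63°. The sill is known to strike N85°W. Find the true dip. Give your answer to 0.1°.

68.7°

The section is 50° from the strike.
tan(true dip) = tan 63° / sin 50° = 2.5620
δ = arctan(2.5620) = 68.68°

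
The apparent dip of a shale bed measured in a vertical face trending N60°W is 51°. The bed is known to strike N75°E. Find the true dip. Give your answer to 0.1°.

The section is 45° from the strike.
tan δ = tan α / sin β = tan 51° / sin 45° = 1.2349 / 0.7071 = 1.7464
true dip = arctan 1.7464 = 60.20°

60.2°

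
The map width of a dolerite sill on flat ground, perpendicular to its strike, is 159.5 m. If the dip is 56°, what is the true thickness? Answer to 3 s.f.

132 m

True thickness t = w · sin(dip) = 159.5 × sin 56°
t = 159.5 × 0.8290 = 132.231 m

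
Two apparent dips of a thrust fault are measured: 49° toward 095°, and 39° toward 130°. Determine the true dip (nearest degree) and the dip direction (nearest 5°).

true dip 50°, dip direction 085°

Each apparent-dip line lies in the plane. As unit vectors (x east, y north, z up), v₁ plunges 49°→095° and v₂ plunges 39°→130°.
Cross product v₁ × v₂ gives the pole to the plane: n ∝ (0.341, 0.038, 0.292).
True dip = arccos(n_z / |n|) = arccos(0.6486) = 49.6°.
The horizontal component of n points toward azimuth atan2(n_x, n_y) = 84°, the dip direction.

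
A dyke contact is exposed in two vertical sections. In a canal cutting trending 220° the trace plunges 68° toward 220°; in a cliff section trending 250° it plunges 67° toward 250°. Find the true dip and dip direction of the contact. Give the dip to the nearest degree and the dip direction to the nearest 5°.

Each apparent-dip line lies in the plane. As unit vectors (x east, y north, z up), v₁ plunges 68°→220° and v₂ plunges 67°→250°.
n = v₁ × v₂ = (-0.140, -0.119, 0.073) (taken with n_z > 0).
True dip = arccos(n_z / |n|) = arccos(0.3700) = 68.3°.
The horizontal component of n points toward azimuth atan2(n_x, n_y) = 230°, the dip direction.

true dip 68°, dip direction 230°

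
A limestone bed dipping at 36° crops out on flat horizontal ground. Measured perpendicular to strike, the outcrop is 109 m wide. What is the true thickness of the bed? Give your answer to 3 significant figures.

64.1 m

True thickness t = w · sin(dip) = 109 × sin 36°
t = 109 × 0.5878 = 64.069 m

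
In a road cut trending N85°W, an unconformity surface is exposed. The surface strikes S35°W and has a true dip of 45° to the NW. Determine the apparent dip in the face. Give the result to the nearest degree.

Angle between strike (S35°W) and section (N85°W): β = 60°.
tan α = tan 45° × sin 60° = 1.0000 × 0.8660 = 0.8660
α = arctan(0.8660) = 40.89°

41°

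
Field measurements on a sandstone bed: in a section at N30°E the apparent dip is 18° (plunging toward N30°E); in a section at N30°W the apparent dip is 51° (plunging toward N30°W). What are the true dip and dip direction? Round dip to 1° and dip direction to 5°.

Represent each trace as a vector plunging at its apparent dip toward its trend (east-north-up frame): v₁ = (0.476, 0.824, -0.309), v₂ = (-0.315, 0.545, -0.777).
The plane normal is n = v₁ × v₂ ∝ (-0.472, 0.467, 0.518).
Dip δ = arctan(|n_h|/n_z) = arctan(0.664/0.518) = 52.0°.
Dip direction = atan2(-0.472, 0.467) = 315° (azimuth of n's horizontal projection).

true dip 52°, dip direction 315°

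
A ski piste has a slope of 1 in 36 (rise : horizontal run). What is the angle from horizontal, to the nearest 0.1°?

1.6°

tan θ = 1/36 = 0.0278
θ = arctan(0.0278) = 1.59°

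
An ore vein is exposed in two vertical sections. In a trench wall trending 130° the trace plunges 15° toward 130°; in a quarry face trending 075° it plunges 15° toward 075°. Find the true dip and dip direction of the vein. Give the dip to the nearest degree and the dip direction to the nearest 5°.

true dip 17°, dip direction 105°

Represent each trace as a vector plunging at its apparent dip toward its trend (east-north-up frame): v₁ = (0.740, -0.621, -0.259), v₂ = (0.933, 0.250, -0.259).
n = v₁ × v₂ = (0.225, -0.050, 0.764) (taken with n_z > 0).
True dip = arccos(n_z / |n|) = arccos(0.9573) = 16.8°.
The horizontal component of n points toward azimuth atan2(n_x, n_y) = 103°, the dip direction.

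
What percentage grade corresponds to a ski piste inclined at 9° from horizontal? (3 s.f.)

15.8%

grade % = 100 × tan 9° = 100 × 0.1584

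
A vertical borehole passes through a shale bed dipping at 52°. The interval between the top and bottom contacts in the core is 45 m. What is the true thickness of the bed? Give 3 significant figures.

27.7 m

True thickness t = h · cos(dip) = 45 × cos 52°
t = 45 × 0.6157 = 27.705 m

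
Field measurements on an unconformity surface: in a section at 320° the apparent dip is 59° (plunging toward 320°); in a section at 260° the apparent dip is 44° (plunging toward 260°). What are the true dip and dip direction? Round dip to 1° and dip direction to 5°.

Each apparent-dip line lies in the plane. As unit vectors (x east, y north, z up), v₁ plunges 59°→320° and v₂ plunges 44°→260°.
Cross product v₁ × v₂ gives the pole to the plane: n ∝ (-0.381, 0.377, 0.321).
tan δ = √(n_x²+n_y²)/n_z = 0.536/0.321, so δ = 59.1°.
The horizontal component of n points toward azimuth atan2(n_x, n_y) = 315°, the dip direction.

true dip 59°, dip direction 315°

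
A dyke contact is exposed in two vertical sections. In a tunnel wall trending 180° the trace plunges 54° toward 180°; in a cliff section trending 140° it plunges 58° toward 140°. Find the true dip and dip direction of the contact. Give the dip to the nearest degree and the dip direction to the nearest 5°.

true dip 58°, dip direction 150°

Represent each trace as a vector plunging at its apparent dip toward its trend (east-north-up frame): v₁ = (0.000, -0.588, -0.809), v₂ = (0.341, -0.406, -0.848).
The plane normal is n = v₁ × v₂ ∝ (0.170, -0.276, 0.200).
True dip = arccos(n_z / |n|) = arccos(0.5259) = 58.3°.
Dip direction = atan2(0.170, -0.276) = 148° (azimuth of n's horizontal projection).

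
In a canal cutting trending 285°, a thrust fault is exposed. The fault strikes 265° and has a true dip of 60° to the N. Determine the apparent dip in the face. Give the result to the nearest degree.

Angle between strike (265°) and section (285°): β = 20°.
tan(apparent dip) = tan 60° · sin 20° = 0.5924
apparent dip = arctan 0.5924 = 30.64°

31°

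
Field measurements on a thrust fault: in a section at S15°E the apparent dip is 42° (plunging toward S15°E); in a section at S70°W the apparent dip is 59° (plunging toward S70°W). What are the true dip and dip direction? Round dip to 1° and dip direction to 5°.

The two traces are lines in the plane: v₁ = (sin 165°·cos 42°, cos 165°·cos 42°, −sin 42°), v₂ = (sin 250°·cos 59°, cos 250°·cos 59°, −sin 59°).
The plane normal is n = v₁ × v₂ ∝ (-0.497, -0.489, 0.381).
Dip δ = arctan(|n_h|/n_z) = arctan(0.697/0.381) = 61.3°.
Dip direction = azimuth of (n_x, n_y) = atan2(-0.497, -0.489) = 226°.

true dip 61°, dip direction 225°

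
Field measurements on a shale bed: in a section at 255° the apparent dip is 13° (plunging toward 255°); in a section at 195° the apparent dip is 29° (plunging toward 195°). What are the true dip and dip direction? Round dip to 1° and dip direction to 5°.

true dip 29°, dip direction 190°

Each apparent-dip line lies in the plane. As unit vectors (x east, y north, z up), v₁ plunges 13°→255° and v₂ plunges 29°→195°.
Cross product v₁ × v₂ gives the pole to the plane: n ∝ (-0.068, -0.405, 0.738).
True dip = arccos(n_z / |n|) = arccos(0.8737) = 29.1°.
Dip direction = atan2(-0.068, -0.405) = 189° (azimuth of n's horizontal projection).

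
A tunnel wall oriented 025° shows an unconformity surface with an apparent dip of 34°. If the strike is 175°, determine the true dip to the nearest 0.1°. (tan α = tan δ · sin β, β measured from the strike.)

53.5°

β = acute angle between strike 175° and section 025° = 30°.
tan δ = tan α / sin β = tan 34° / sin 30° = 0.6745 / 0.5000 = 1.3490
δ = arctan(1.3490) = 53.45°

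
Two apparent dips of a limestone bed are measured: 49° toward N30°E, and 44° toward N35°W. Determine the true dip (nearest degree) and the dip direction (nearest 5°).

true dip 52°, dip direction 005°

Each apparent-dip line lies in the plane. As unit vectors (x east, y north, z up), v₁ plunges 49°→N30°E and v₂ plunges 44°→N35°W.
n = v₁ × v₂ = (0.050, 0.539, 0.428) (taken with n_z > 0).
tan δ = √(n_x²+n_y²)/n_z = 0.542/0.428, so δ = 51.7°.
Dip direction = azimuth of (n_x, n_y) = atan2(0.050, 0.539) = 5°.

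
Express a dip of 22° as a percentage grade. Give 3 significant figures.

40.4%

grade % = 100 × tan 22° = 100 × 0.4040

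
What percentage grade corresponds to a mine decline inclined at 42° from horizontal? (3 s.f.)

90.0%

grade % = 100 × tan 42° = 100 × 0.9004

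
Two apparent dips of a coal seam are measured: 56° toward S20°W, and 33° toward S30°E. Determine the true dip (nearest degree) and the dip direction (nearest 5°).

true dip 57°, dip direction 215°

Represent each trace as a vector plunging at its apparent dip toward its trend (east-north-up frame): v₁ = (-0.191, -0.525, -0.829), v₂ = (0.419, -0.726, -0.545).
The plane normal is n = v₁ × v₂ ∝ (-0.316, -0.452, 0.359).
tan δ = √(n_x²+n_y²)/n_z = 0.551/0.359, so δ = 56.9°.
The horizontal component of n points toward azimuth atan2(n_x, n_y) = 215°, the dip direction.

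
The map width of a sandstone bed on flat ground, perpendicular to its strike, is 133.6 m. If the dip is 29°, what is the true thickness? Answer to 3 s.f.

64.8 m

True thickness t = w · sin(dip) = 133.6 × sin 29°
t = 133.6 × 0.4848 = 64.771 m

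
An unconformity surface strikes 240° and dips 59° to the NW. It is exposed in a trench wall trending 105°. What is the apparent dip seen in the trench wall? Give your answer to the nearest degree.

50°

The strike is 240° and the section trends 105°; the acute angle between them is β = 45°.
tan α = tan 59° × sin 45° = 1.6643 × 0.7071 = 1.1768
α = arctan(1.1768) = 49.64°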